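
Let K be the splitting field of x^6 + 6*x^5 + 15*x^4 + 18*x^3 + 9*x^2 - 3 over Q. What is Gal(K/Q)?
The polynomial f is an irreducible sextic over Q, so G = Gal(f/Q) is one of the 16 transitive subgroups 6T1, ..., 6T16 of S_6. The discriminant of f is 5038848, which is not a perfect square, so G is not contained in A_6. The transitive groups of degree 6 not contained in A_6 are: C_6 (6T1, order 6), S_3 (6T2, order 6), D_6 (6T3, order 12), C_3 x S_3 (6T5, order 18), A_4 x C_2 (6T6, order 24), S_4 (6T8, order 24), S_3 x S_3 (6T9, order 36), S_4 x C_2 (6T11, order 48), (S_3 x S_3) : C_2 (6T13, order 72), PGL(2,5) (6T14, order 120), S_6 (6T16, order 720). By Dedekind's theorem, for a prime p not dividing disc(f) the degrees of the irreducible factors of f mod p form the cycle type of an element of G. Factoring f modulo the 23 such primes p <= 97 (skipping 2, 3, which divide the discriminant), each new pattern first appears at: mod 5: f = (x^6 + x^5 + 3x^3 + 4x^2 + 2), pattern 6; mod 11: f = (x + 4)(x + 6)(x^2 + 8x + 10)(x^2 + 10x + 7), pattern 2+2+1+1; mod 13: f = (x + 3)(x + 6)(x + 7)(x^3 + 3x^2 + 3x + 4), pattern 3+1+1+1; mod 31: f = (x^2 + 10x + 2)(x^2 + 11x + 21)(x^2 + 16x + 11), pattern 2+2+2; mod 97: f = (x^3 + 3x^2 + 3x + 10)(x^3 + 3x^2 + 3x + 87), pattern 3+3. No other pattern occurs in this range, so the set of observed cycle types is {6, 2+2+1+1, 3+1+1+1, 2+2+2, 3+3}. The candidates containing elements of all these cycle types are S_3 x S_3 (6T9) of order 36, (S_3 x S_3) : C_2 (6T13) of order 72, S_6 (6T16) of order 720; the others are excluded. The observed types are precisely the cycle types that occur in S_3 x S_3 (6T9) (apart from the identity). Each of the other remaining candidates has further cycle types, and by the Chebotarev density theorem the matching factorization patterns would occur for a proportion of primes equal to their share of the group: (S_3 x S_3) : C_2 (6T13) additionally contains elements of type 4+2, 3+2+1, 2+1+1+1+1 (36 of its 72 elements, about 50% of primes); S_6 (6T16) additionally contains elements of type 5+1, 4+2, 4+1+1, 3+2+1, 2+1+1+1+1 (459 of its 720 elements, about 64% of primes). None of the 23 primes tested shows any such pattern (for each of these groups the chance of that is below 10^-4), which rules them out. Hence G = S_3 x S_3 (6T9), of order 36.

S_3 x S_3, the direct product S_3 x S_3 in its degree-6 action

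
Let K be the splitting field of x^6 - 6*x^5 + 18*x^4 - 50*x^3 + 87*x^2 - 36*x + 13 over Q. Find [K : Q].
The degree of the splitting field over Q equals the order of the Galois group, so first determine the group. The polynomial f is an irreducible sextic over Q, so G = Gal(f/Q) is one of the 16 transitive subgroups 6T1, ..., 6T16 of S_6. The discriminant of f is -28010528989632, which is not a perfect square, so G is not contained in A_6. The transitive groups of degree 6 not contained in A_6 are: C_6 (6T1, order 6), S_3 (6T2, order 6), D_6 (6T3, order 12), C_3 x S_3 (6T5, order 18), A_4 x C_2 (6T6, order 24), S_4 (6T8, order 24), S_3 x S_3 (6T9, order 36), S_4 x C_2 (6T11, order 48), (S_3 x S_3) : C_2 (6T13, order 72), PGL(2,5) (6T14, order 120), S_6 (6T16, order 720). By Dedekind's theorem, for a prime p not dividing disc(f) the degrees of the irreducible factors of f mod p form the cycle type of an element of G. Factoring f modulo the 21 such primes p <= 89 (skipping 2, 3, 7, which divide the discriminant), each new pattern first appears at: mod 5: f = (x^6 + 4x^5 + 3x^4 + 2x^2 + 4x + 3), pattern 6; mod 11: f = (x + 6)(x^5 + 10x^4 + 2x^3 + 4x^2 + 8x + 4), pattern 5+1; mod 13: f = (x)(x + 7)(x^4 + 5x^2 + 6x + 6), pattern 4+1+1; mod 23: f = (x + 6)(x + 19)(x^2 + 16x + 19)(x^2 + 22x + 9), pattern 2+2+1+1; mod 43: f = (x^3 + 40x^2 + 3x + 11)(x^3 + 40x^2 + 6x + 9), pattern 3+3; mod 61: f = (x^2 + 11x + 5)(x^2 + 13x + 6)(x^2 + 31x + 35), pattern 2+2+2. No other pattern occurs in this range, so the set of observed cycle types is {6, 5+1, 4+1+1, 2+2+1+1, 3+3, 2+2+2}. The candidates containing elements of all these cycle types are PGL(2,5) (6T14) of order 120, S_6 (6T16) of order 720; the others are excluded. The observed types are precisely the cycle types that occur in PGL(2,5) (6T14) (apart from the identity). Each of the other remaining candidates has further cycle types, and by the Chebotarev density theorem the matching factorization patterns would occur for a proportion of primes equal to their share of the group: S_6 (6T16) additionally contains elements of type 4+2, 3+2+1, 3+1+1+1, 2+1+1+1+1 (265 of its 720 elements, about 37% of primes). None of the 21 primes tested shows any such pattern (for each of these groups the chance of that is below 10^-4), which rules them out. Hence G = PGL(2,5) (6T14), of order 120. The Galois group PGL(2,5) (6T14) has order 120, so the splitting field has degree 120 over Q.

120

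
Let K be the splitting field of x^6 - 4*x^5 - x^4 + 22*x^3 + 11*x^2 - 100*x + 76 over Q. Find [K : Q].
The degree of the splitting field over Q equals the order of the Galois group, so first determine the group. The polynomial f is an irreducible sextic over Q, so G = Gal(f/Q) is one of the 16 transitive subgroups 6T1, ..., 6T16 of S_6. The discriminant of f is 90962560000 = 301600^2, a perfect square, so G is contained in A_6. The transitive groups of degree 6 contained in A_6 are: A_4 (6T4, order 12), S_4 (6T7, order 24), (C_3 x C_3) : C_4 (6T10, order 36), PSL(2,5) (6T12, order 60), A_6 (6T15, order 360). By Dedekind's theorem, for a prime p not dividing disc(f) the degrees of the irreducible factors of f mod p form the cycle type of an element of G. Factoring f modulo the 19 such primes p <= 83 (skipping 2, 5, 13, 29, which divide the discriminant), each new pattern first appears at: mod 3: f = (x^2 + 1)(x^4 + 2x^3 + x^2 + 2x + 1), pattern 4+2; mod 11: f = (x^3 + x^2 + 5x + 9)(x^3 + 6x^2 + 10x + 6), pattern 3+3; mod 19: f = (x)(x + 3)(x^2 + 15x + 13)(x^2 + 16x + 14), pattern 2+2+1+1; mod 61: f = (x + 29)(x + 36)(x + 46)(x^3 + 7x^2 + 7x + 26), pattern 3+1+1+1. No other pattern occurs in this range, so the set of observed cycle types is {4+2, 3+3, 2+2+1+1, 3+1+1+1}. The candidates containing elements of all these cycle types are (C_3 x C_3) : C_4 (6T10) of order 36, A_6 (6T15) of order 360; the others are excluded. The observed types are precisely the cycle types that occur in (C_3 x C_3) : C_4 (6T10) (apart from the identity). Each of the other remaining candidates has further cycle types, and by the Chebotarev density theorem the matching factorization patterns would occur for a proportion of primes equal to their share of the group: A_6 (6T15) additionally contains elements of type 5+1 (144 of its 360 elements, about 40% of primes). None of the 19 primes tested shows any such pattern (for each of these groups the chance of that is below 10^-4), which rules them out. Hence G = (C_3 x C_3) : C_4 (6T10), of order 36. The Galois group (C_3 x C_3) : C_4 (6T10) has order 36, so the splitting field has degree 36 over Q.

36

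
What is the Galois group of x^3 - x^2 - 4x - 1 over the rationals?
C_3, A_3

The polynomial is an irreducible cubic over Q and its discriminant is 169 = 13^2, a perfect square. For an irreducible cubic, a square discriminant forces the Galois group to be A_3, the cyclic group of order 3.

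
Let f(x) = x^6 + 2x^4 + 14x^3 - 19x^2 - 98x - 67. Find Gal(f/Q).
S_4 (also written S4+)

The polynomial f is an irreducible sextic over Q, so G = Gal(f/Q) is one of the 16 transitive subgroups 6T1, ..., 6T16 of S_6. The discriminant of f is 94085654450176 = 9699776^2, a perfect square, so G is contained in A_6. The transitive groups of degree 6 contained in A_6 are: A_4 (6T4, order 12), S_4 (6T7, order 24), (C_3 x C_3) : C_4 (6T10, order 36), PSL(2,5) (6T12, order 60), A_6 (6T15, order 360). By Dedekind's theorem, for a prime p not dividing disc(f) the degrees of the irreducible factors of f mod p form the cycle type of an element of G. Factoring f modulo the 79 such primes p <= 419 (skipping 2, 31, which divide the discriminant), each new pattern first appears at: mod 3: f = (x^2 + 2x + 2)(x^4 + x^3 + x^2 + x + 1), pattern 4+2; mod 5: f = (x^3 + 2x^2 + x + 4)(x^3 + 3x^2 + 2), pattern 3+3; mod 11: f = (x + 7)(x + 8)(x^2 + x + 1)(x^2 + 6x + 10), pattern 2+2+1+1; mod 67: f = (x)(x + 35)(x + 52)(x + 58)(x + 59)(x + 64), pattern 1+1+1+1+1+1. No other pattern occurs in this range, so the set of observed cycle types is {4+2, 3+3, 2+2+1+1, 1+1+1+1+1+1}. The candidates containing elements of all these cycle types are S_4 (6T7) of order 24, (C_3 x C_3) : C_4 (6T10) of order 36, A_6 (6T15) of order 360; the others are excluded. The observed types are precisely the cycle types that occur in S_4 (6T7). Each of the other remaining candidates has further cycle types, and by the Chebotarev density theorem the matching factorization patterns would occur for a proportion of primes equal to their share of the group: (C_3 x C_3) : C_4 (6T10) additionally contains elements of type 3+1+1+1 (4 of its 36 elements, about 11% of primes); A_6 (6T15) additionally contains elements of type 5+1, 3+1+1+1 (184 of its 360 elements, about 51% of primes). None of the 79 primes tested shows any such pattern (for each of these groups the chance of that is below 10^-4), which rules them out. Hence G = S_4 (6T7), of order 24.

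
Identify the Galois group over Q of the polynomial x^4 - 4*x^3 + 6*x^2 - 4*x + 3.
D_4 (order 8)

The polynomial is an irreducible quartic over Q and its discriminant is 2048, which is not a perfect square, so the Galois group is not contained in A_4. The resolvent cubic y^3 - 6*y^2 + 4*y + 8 has exactly one rational root, so the Galois group is C_4 or D_4. The quartic remains irreducible over Q(sqrt(disc)), so the group is D_4.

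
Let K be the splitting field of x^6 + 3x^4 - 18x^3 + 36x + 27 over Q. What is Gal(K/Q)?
PGL(2,5), S_5 acting on 6 points

The polynomial f is an irreducible sextic over Q, so G = Gal(f/Q) is one of the 16 transitive subgroups 6T1, ..., 6T16 of S_6. The discriminant of f is -28010528989632, which is not a perfect square, so G is not contained in A_6. The transitive groups of degree 6 not contained in A_6 are: C_6 (6T1, order 6), S_3 (6T2, order 6), D_6 (6T3, order 12), C_3 x S_3 (6T5, order 18), A_4 x C_2 (6T6, order 24), S_4 (6T8, order 24), S_3 x S_3 (6T9, order 36), S_4 x C_2 (6T11, order 48), (S_3 x S_3) : C_2 (6T13, order 72), PGL(2,5) (6T14, order 120), S_6 (6T16, order 720). By Dedekind's theorem, for a prime p not dividing disc(f) the degrees of the irreducible factors of f mod p form the cycle type of an element of G. Factoring f modulo the 21 such primes p <= 89 (skipping 2, 3, 7, which divide the discriminant), each new pattern first appears at: mod 5: f = (x^6 + 3x^4 + 2x^3 + x + 2), pattern 6; mod 11: f = (x + 7)(x^5 + 4x^4 + 8x^3 + 3x^2 + x + 7), pattern 5+1; mod 13: f = (x + 1)(x + 8)(x^4 + 4x^3 + 11x^2 + 7x + 5), pattern 4+1+1; mod 23: f = (x + 7)(x + 20)(x^2 + x + 9)(x^2 + 18x + 13), pattern 2+2+1+1; mod 43: f = (x^3 + 12)(x^3 + 3x + 13), pattern 3+3; mod 61: f = (x^2 + 13x + 17)(x^2 + 15x + 20)(x^2 + 33x + 6), pattern 2+2+2. No other pattern occurs in this range, so the set of observed cycle types is {6, 5+1, 4+1+1, 2+2+1+1, 3+3, 2+2+2}. The candidates containing elements of all these cycle types are PGL(2,5) (6T14) of order 120, S_6 (6T16) of order 720; the others are excluded. The observed types are precisely the cycle types that occur in PGL(2,5) (6T14) (apart from the identity). Each of the other remaining candidates has further cycle types, and by the Chebotarev density theorem the matching factorization patterns would occur for a proportion of primes equal to their share of the group: S_6 (6T16) additionally contains elements of type 4+2, 3+2+1, 3+1+1+1, 2+1+1+1+1 (265 of its 720 elements, about 37% of primes). None of the 21 primes tested shows any such pattern (for each of these groups the chance of that is below 10^-4), which rules them out. Hence G = PGL(2,5) (6T14), of order 120.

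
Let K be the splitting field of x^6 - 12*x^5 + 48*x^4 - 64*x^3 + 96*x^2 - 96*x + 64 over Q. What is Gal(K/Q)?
The polynomial f is an irreducible sextic over Q, so G = Gal(f/Q) is one of the 16 transitive subgroups 6T1, ..., 6T16 of S_6. The discriminant of f is -7629540176166912, which is not a perfect square, so G is not contained in A_6. The transitive groups of degree 6 not contained in A_6 are: C_6 (6T1, order 6), S_3 (6T2, order 6), D_6 (6T3, order 12), C_3 x S_3 (6T5, order 18), A_4 x C_2 (6T6, order 24), S_4 (6T8, order 24), S_3 x S_3 (6T9, order 36), S_4 x C_2 (6T11, order 48), (S_3 x S_3) : C_2 (6T13, order 72), PGL(2,5) (6T14, order 120), S_6 (6T16, order 720). By Dedekind's theorem, for a prime p not dividing disc(f) the degrees of the irreducible factors of f mod p form the cycle type of an element of G. Factoring f modulo the 37 such primes p <= 173 (skipping 2, 3, 19, which divide the discriminant), each new pattern first appears at: mod 5: f = (x^6 + 3x^5 + 3x^4 + x^3 + x^2 + 4x + 4), pattern 6; mod 7: f = (x^3 + x^2 + x + 5)(x^3 + x^2 + 4x + 3), pattern 3+3; mod 17: f = (x^2 + x + 8)(x^2 + 10x + 13)(x^2 + 11x + 15), pattern 2+2+2; mod 37: f = (x + 2)(x + 11)(x + 25)(x + 30)(x + 32)(x + 36), pattern 1+1+1+1+1+1. No other pattern occurs in this range, so the set of observed cycle types is {6, 3+3, 2+2+2, 1+1+1+1+1+1}. The candidates containing elements of all these cycle types are C_6 (6T1) of order 6, D_6 (6T3) of order 12, C_3 x S_3 (6T5) of order 18, A_4 x C_2 (6T6) of order 24, S_3 x S_3 (6T9) of order 36, S_4 x C_2 (6T11) of order 48, (S_3 x S_3) : C_2 (6T13) of order 72, PGL(2,5) (6T14) of order 120, S_6 (6T16) of order 720; the others are excluded. The observed types are precisely the cycle types that occur in C_6 (6T1). Each of the other remaining candidates has further cycle types, and by the Chebotarev density theorem the matching factorization patterns would occur for a proportion of primes equal to their share of the group: D_6 (6T3) additionally contains elements of type 2+2+1+1 (3 of its 12 elements, about 25% of primes); C_3 x S_3 (6T5) additionally contains elements of type 3+1+1+1 (4 of its 18 elements, about 22% of primes); A_4 x C_2 (6T6) additionally contains elements of type 2+2+1+1, 2+1+1+1+1 (6 of its 24 elements, about 25% of primes); S_3 x S_3 (6T9) additionally contains elements of type 3+1+1+1, 2+2+1+1 (13 of its 36 elements, about 36% of primes); S_4 x C_2 (6T11) additionally contains elements of type 4+2, 4+1+1, 2+2+1+1, 2+1+1+1+1 (24 of its 48 elements, about 50% of primes); (S_3 x S_3) : C_2 (6T13) additionally contains elements of type 4+2, 3+2+1, 3+1+1+1, 2+2+1+1, 2+1+1+1+1 (49 of its 72 elements, about 68% of primes); PGL(2,5) (6T14) additionally contains elements of type 5+1, 4+1+1, 2+2+1+1 (69 of its 120 elements, about 58% of primes); S_6 (6T16) additionally contains elements of type 5+1, 4+2, 4+1+1, 3+2+1, 3+1+1+1, 2+2+1+1, 2+1+1+1+1 (544 of its 720 elements, about 76% of primes). None of the 37 primes tested shows any such pattern (for each of these groups the chance of that is below 10^-4), which rules them out. Hence G = C_6 (6T1), of order 6.

6T1: C_6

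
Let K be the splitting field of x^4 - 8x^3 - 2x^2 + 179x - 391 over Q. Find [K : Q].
24

The degree of the splitting field over Q equals the order of the Galois group, so first determine the group. The polynomial is an irreducible quartic over Q and its discriminant is -435842923, which is not a perfect square, so the Galois group is not contained in A_4. The resolvent cubic y^3 + 2*y^2 + 132*y - 3889 is irreducible over Q. An irreducible resolvent with non-square discriminant gives S_4. The Galois group S_4 (4T5) has order 24, so the splitting field has degree 24 over Q.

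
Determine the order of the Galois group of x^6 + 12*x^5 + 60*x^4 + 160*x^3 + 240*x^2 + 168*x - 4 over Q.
360

The degree of the splitting field over Q equals the order of the Galois group, so first determine the group. The polynomial f is an irreducible sextic over Q, so G = Gal(f/Q) is one of the 16 transitive subgroups 6T1, ..., 6T16 of S_6. The discriminant of f is 746496000000 = 864000^2, a perfect square, so G is contained in A_6. The transitive groups of degree 6 contained in A_6 are: A_4 (6T4, order 12), S_4 (6T7, order 24), (C_3 x C_3) : C_4 (6T10, order 36), PSL(2,5) (6T12, order 60), A_6 (6T15, order 360). By Dedekind's theorem, for a prime p not dividing disc(f) the degrees of the irreducible factors of f mod p form the cycle type of an element of G. Factoring f modulo the 6 such primes p <= 23 (skipping 2, 3, 5, which divide the discriminant), each new pattern first appears at: mod 7: f = (x + 6)(x^5 + 6x^4 + 3x^3 + 2x^2 + 4x + 4), pattern 5+1; mod 23: f = (x + 4)(x + 13)(x + 18)(x^3 + x + 17), pattern 3+1+1+1. No other pattern occurs in this range, so the set of observed cycle types is {5+1, 3+1+1+1}. Among the candidates above, the only group containing elements of all these cycle types is A_6 (6T15) — each of A_4 (6T4), S_4 (6T7), (C_3 x C_3) : C_4 (6T10), PSL(2,5) (6T12) lacks at least one of them. Hence G = A_6 (6T15), of order 360. The Galois group A_6 (6T15) has order 360, so the splitting field has degree 360 over Q.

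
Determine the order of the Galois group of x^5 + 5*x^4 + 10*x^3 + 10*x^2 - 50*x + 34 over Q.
The degree of the splitting field over Q equals the order of the Galois group, so first determine the group. The polynomial f is an irreducible quintic over Q, so G = Gal(f/Q) is a transitive subgroup of S_5: one of C_5 (5T1, order 5), D_5 (5T2, order 10), F_20 (5T3, order 20), A_5 (5T4, order 60) or S_5 (5T5, order 120). The discriminant of f is 58564000000 = 242000^2, a perfect square, so G is contained in A_5. The transitive groups of degree 5 contained in A_5 are: C_5 (5T1, order 5), D_5 (5T2, order 10), A_5 (5T4, order 60). By Dedekind's theorem, for a prime p not dividing disc(f) the degrees of the irreducible factors of f mod p form the cycle type of an element of G. Factoring f modulo the 3 such primes p <= 13 (skipping 2, 5, 11, which divide the discriminant), each new pattern first appears at: mod 3: f = (x^5 + 2x^4 + x^3 + x^2 + x + 1), pattern 5; mod 13: f = (x + 7)(x + 9)(x^3 + 2x^2 + 6x + 9), pattern 3+1+1. No other pattern occurs in this range, so the set of observed cycle types is {5, 3+1+1}. Among the candidates above, the only group containing elements of all these cycle types is A_5 (5T4) — each of C_5 (5T1), D_5 (5T2) lacks at least one of them. Hence G = A_5 (5T4), of order 60. The Galois group A_5 (5T4) has order 60, so the splitting field has degree 60 over Q.

60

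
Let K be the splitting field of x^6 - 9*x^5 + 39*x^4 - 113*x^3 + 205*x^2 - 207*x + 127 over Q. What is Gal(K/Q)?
C_6 (order 6)

The polynomial f is an irreducible sextic over Q, so G = Gal(f/Q) is one of the 16 transitive subgroups 6T1, ..., 6T16 of S_6. The discriminant of f is -548553067783, which is not a perfect square, so G is not contained in A_6. The transitive groups of degree 6 not contained in A_6 are: C_6 (6T1, order 6), S_3 (6T2, order 6), D_6 (6T3, order 12), C_3 x S_3 (6T5, order 18), A_4 x C_2 (6T6, order 24), S_4 (6T8, order 24), S_3 x S_3 (6T9, order 36), S_4 x C_2 (6T11, order 48), (S_3 x S_3) : C_2 (6T13, order 72), PGL(2,5) (6T14, order 120), S_6 (6T16, order 720). By Dedekind's theorem, for a prime p not dividing disc(f) the degrees of the irreducible factors of f mod p form the cycle type of an element of G. Factoring f modulo the 37 such primes p <= 167 (skipping 7, 29, which divide the discriminant), each new pattern first appears at: mod 2: f = (x^3 + x + 1)(x^3 + x^2 + 1), pattern 3+3; mod 3: f = (x^6 + x^3 + x^2 + 1), pattern 6; mod 13: f = (x^2 + 7)(x^2 + 8x + 10)(x^2 + 9x + 2), pattern 2+2+2; mod 43: f = (x + 5)(x + 11)(x + 33)(x + 35)(x + 37)(x + 42), pattern 1+1+1+1+1+1. No other pattern occurs in this range, so the set of observed cycle types is {3+3, 6, 2+2+2, 1+1+1+1+1+1}. The candidates containing elements of all these cycle types are C_6 (6T1) of order 6, D_6 (6T3) of order 12, C_3 x S_3 (6T5) of order 18, A_4 x C_2 (6T6) of order 24, S_3 x S_3 (6T9) of order 36, S_4 x C_2 (6T11) of order 48, (S_3 x S_3) : C_2 (6T13) of order 72, PGL(2,5) (6T14) of order 120, S_6 (6T16) of order 720; the others are excluded. The observed types are precisely the cycle types that occur in C_6 (6T1). Each of the other remaining candidates has further cycle types, and by the Chebotarev density theorem the matching factorization patterns would occur for a proportion of primes equal to their share of the group: D_6 (6T3) additionally contains elements of type 2+2+1+1 (3 of its 12 elements, about 25% of primes); C_3 x S_3 (6T5) additionally contains elements of type 3+1+1+1 (4 of its 18 elements, about 22% of primes); A_4 x C_2 (6T6) additionally contains elements of type 2+2+1+1, 2+1+1+1+1 (6 of its 24 elements, about 25% of primes); S_3 x S_3 (6T9) additionally contains elements of type 3+1+1+1, 2+2+1+1 (13 of its 36 elements, about 36% of primes); S_4 x C_2 (6T11) additionally contains elements of type 4+2, 4+1+1, 2+2+1+1, 2+1+1+1+1 (24 of its 48 elements, about 50% of primes); (S_3 x S_3) : C_2 (6T13) additionally contains elements of type 4+2, 3+2+1, 3+1+1+1, 2+2+1+1, 2+1+1+1+1 (49 of its 72 elements, about 68% of primes); PGL(2,5) (6T14) additionally contains elements of type 5+1, 4+1+1, 2+2+1+1 (69 of its 120 elements, about 58% of primes); S_6 (6T16) additionally contains elements of type 5+1, 4+2, 4+1+1, 3+2+1, 3+1+1+1, 2+2+1+1, 2+1+1+1+1 (544 of its 720 elements, about 76% of primes). None of the 37 primes tested shows any such pattern (for each of these groups the chance of that is below 10^-4), which rules them out. Hence G = C_6 (6T1), of order 6.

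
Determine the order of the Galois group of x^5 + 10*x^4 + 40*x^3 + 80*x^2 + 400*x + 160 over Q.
60

The degree of the splitting field over Q equals the order of the Galois group, so first determine the group. The polynomial f is an irreducible quintic over Q, so G = Gal(f/Q) is a transitive subgroup of S_5: one of C_5 (5T1, order 5), D_5 (5T2, order 10), F_20 (5T3, order 20), A_5 (5T4, order 60) or S_5 (5T5, order 120). The discriminant of f is 1073741824000000 = 32768000^2, a perfect square, so G is contained in A_5. The transitive groups of degree 5 contained in A_5 are: C_5 (5T1, order 5), D_5 (5T2, order 10), A_5 (5T4, order 60). By Dedekind's theorem, for a prime p not dividing disc(f) the degrees of the irreducible factors of f mod p form the cycle type of an element of G. Factoring f modulo the 2 such primes p <= 7 (skipping 2, 5, which divide the discriminant), each new pattern first appears at: mod 3: f = (x^5 + x^4 + x^3 + 2x^2 + x + 1), pattern 5; mod 7: f = (x + 3)(x + 5)(x^3 + 2x^2 + 2x + 6), pattern 3+1+1. No other pattern occurs in this range, so the set of observed cycle types is {5, 3+1+1}. Among the candidates above, the only group containing elements of all these cycle types is A_5 (5T4) — each of C_5 (5T1), D_5 (5T2) lacks at least one of them. Hence G = A_5 (5T4), of order 60. The Galois group A_5 (5T4) has order 60, so the splitting field has degree 60 over Q.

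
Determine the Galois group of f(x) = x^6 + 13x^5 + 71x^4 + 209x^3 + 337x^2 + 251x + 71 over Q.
6T1: C_6

The polynomial f is an irreducible sextic over Q, so G = Gal(f/Q) is one of the 16 transitive subgroups 6T1, ..., 6T16 of S_6. The discriminant of f is -396811269967, which is not a perfect square, so G is not contained in A_6. The transitive groups of degree 6 not contained in A_6 are: C_6 (6T1, order 6), S_3 (6T2, order 6), D_6 (6T3, order 12), C_3 x S_3 (6T5, order 18), A_4 x C_2 (6T6, order 24), S_4 (6T8, order 24), S_3 x S_3 (6T9, order 36), S_4 x C_2 (6T11, order 48), (S_3 x S_3) : C_2 (6T13, order 72), PGL(2,5) (6T14, order 120), S_6 (6T16, order 720). By Dedekind's theorem, for a prime p not dividing disc(f) the degrees of the irreducible factors of f mod p form the cycle type of an element of G. Factoring f modulo the 37 such primes p <= 173 (skipping 7, 43, 113, which divide the discriminant), each new pattern first appears at: mod 2: f = (x^3 + x + 1)(x^3 + x^2 + 1), pattern 3+3; mod 3: f = (x^6 + x^5 + 2x^4 + 2x^3 + x^2 + 2x + 2), pattern 6; mod 13: f = (x^2 + 6x + 3)(x^2 + 8x + 5)(x^2 + 12x + 3), pattern 2+2+2; mod 29: f = (x + 2)(x + 3)(x + 10)(x + 16)(x + 17)(x + 23), pattern 1+1+1+1+1+1. No other pattern occurs in this range, so the set of observed cycle types is {3+3, 6, 2+2+2, 1+1+1+1+1+1}. The candidates containing elements of all these cycle types are C_6 (6T1) of order 6, D_6 (6T3) of order 12, C_3 x S_3 (6T5) of order 18, A_4 x C_2 (6T6) of order 24, S_3 x S_3 (6T9) of order 36, S_4 x C_2 (6T11) of order 48, (S_3 x S_3) : C_2 (6T13) of order 72, PGL(2,5) (6T14) of order 120, S_6 (6T16) of order 720; the others are excluded. The observed types are precisely the cycle types that occur in C_6 (6T1). Each of the other remaining candidates has further cycle types, and by the Chebotarev density theorem the matching factorization patterns would occur for a proportion of primes equal to their share of the group: D_6 (6T3) additionally contains elements of type 2+2+1+1 (3 of its 12 elements, about 25% of primes); C_3 x S_3 (6T5) additionally contains elements of type 3+1+1+1 (4 of its 18 elements, about 22% of primes); A_4 x C_2 (6T6) additionally contains elements of type 2+2+1+1, 2+1+1+1+1 (6 of its 24 elements, about 25% of primes); S_3 x S_3 (6T9) additionally contains elements of type 3+1+1+1, 2+2+1+1 (13 of its 36 elements, about 36% of primes); S_4 x C_2 (6T11) additionally contains elements of type 4+2, 4+1+1, 2+2+1+1, 2+1+1+1+1 (24 of its 48 elements, about 50% of primes); (S_3 x S_3) : C_2 (6T13) additionally contains elements of type 4+2, 3+2+1, 3+1+1+1, 2+2+1+1, 2+1+1+1+1 (49 of its 72 elements, about 68% of primes); PGL(2,5) (6T14) additionally contains elements of type 5+1, 4+1+1, 2+2+1+1 (69 of its 120 elements, about 58% of primes); S_6 (6T16) additionally contains elements of type 5+1, 4+2, 4+1+1, 3+2+1, 3+1+1+1, 2+2+1+1, 2+1+1+1+1 (544 of its 720 elements, about 76% of primes). None of the 37 primes tested shows any such pattern (for each of these groups the chance of that is below 10^-4), which rules them out. Hence G = C_6 (6T1), of order 6.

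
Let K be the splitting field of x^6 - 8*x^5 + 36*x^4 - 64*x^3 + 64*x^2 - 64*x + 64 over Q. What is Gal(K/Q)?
C_6, the cyclic group of order 6

The polynomial f is an irreducible sextic over Q, so G = Gal(f/Q) is one of the 16 transitive subgroups 6T1, ..., 6T16 of S_6. The discriminant of f is -1154968245501952, which is not a perfect square, so G is not contained in A_6. The transitive groups of degree 6 not contained in A_6 are: C_6 (6T1, order 6), S_3 (6T2, order 6), D_6 (6T3, order 12), C_3 x S_3 (6T5, order 18), A_4 x C_2 (6T6, order 24), S_4 (6T8, order 24), S_3 x S_3 (6T9, order 36), S_4 x C_2 (6T11, order 48), (S_3 x S_3) : C_2 (6T13, order 72), PGL(2,5) (6T14, order 120), S_6 (6T16, order 720). By Dedekind's theorem, for a prime p not dividing disc(f) the degrees of the irreducible factors of f mod p form the cycle type of an element of G. Factoring f modulo the 37 such primes p <= 167 (skipping 2, 7, which divide the discriminant), each new pattern first appears at: mod 3: f = (x^6 + x^5 + 2x^3 + x^2 + 2x + 1), pattern 6; mod 11: f = (x^3 + 10x + 8)(x^3 + 3x^2 + 4x + 8), pattern 3+3; mod 13: f = (x^2 + x + 3)(x^2 + 5x + 9)(x^2 + 12x + 12), pattern 2+2+2; mod 29: f = (x + 2)(x + 3)(x + 5)(x + 16)(x + 25)(x + 28), pattern 1+1+1+1+1+1. No other pattern occurs in this range, so the set of observed cycle types is {6, 3+3, 2+2+2, 1+1+1+1+1+1}. The candidates containing elements of all these cycle types are C_6 (6T1) of order 6, D_6 (6T3) of order 12, C_3 x S_3 (6T5) of order 18, A_4 x C_2 (6T6) of order 24, S_3 x S_3 (6T9) of order 36, S_4 x C_2 (6T11) of order 48, (S_3 x S_3) : C_2 (6T13) of order 72, PGL(2,5) (6T14) of order 120, S_6 (6T16) of order 720; the others are excluded. The observed types are precisely the cycle types that occur in C_6 (6T1). Each of the other remaining candidates has further cycle types, and by the Chebotarev density theorem the matching factorization patterns would occur for a proportion of primes equal to their share of the group: D_6 (6T3) additionally contains elements of type 2+2+1+1 (3 of its 12 elements, about 25% of primes); C_3 x S_3 (6T5) additionally contains elements of type 3+1+1+1 (4 of its 18 elements, about 22% of primes); A_4 x C_2 (6T6) additionally contains elements of type 2+2+1+1, 2+1+1+1+1 (6 of its 24 elements, about 25% of primes); S_3 x S_3 (6T9) additionally contains elements of type 3+1+1+1, 2+2+1+1 (13 of its 36 elements, about 36% of primes); S_4 x C_2 (6T11) additionally contains elements of type 4+2, 4+1+1, 2+2+1+1, 2+1+1+1+1 (24 of its 48 elements, about 50% of primes); (S_3 x S_3) : C_2 (6T13) additionally contains elements of type 4+2, 3+2+1, 3+1+1+1, 2+2+1+1, 2+1+1+1+1 (49 of its 72 elements, about 68% of primes); PGL(2,5) (6T14) additionally contains elements of type 5+1, 4+1+1, 2+2+1+1 (69 of its 120 elements, about 58% of primes); S_6 (6T16) additionally contains elements of type 5+1, 4+2, 4+1+1, 3+2+1, 3+1+1+1, 2+2+1+1, 2+1+1+1+1 (544 of its 720 elements, about 76% of primes). None of the 37 primes tested shows any such pattern (for each of these groups the chance of that is below 10^-4), which rules them out. Hence G = C_6 (6T1), of order 6.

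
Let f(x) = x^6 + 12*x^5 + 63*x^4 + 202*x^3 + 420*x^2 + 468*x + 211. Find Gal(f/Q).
The polynomial f is an irreducible sextic over Q, so G = Gal(f/Q) is one of the 16 transitive subgroups 6T1, ..., 6T16 of S_6. The discriminant of f is -28010528989632, which is not a perfect square, so G is not contained in A_6. The transitive groups of degree 6 not contained in A_6 are: C_6 (6T1, order 6), S_3 (6T2, order 6), D_6 (6T3, order 12), C_3 x S_3 (6T5, order 18), A_4 x C_2 (6T6, order 24), S_4 (6T8, order 24), S_3 x S_3 (6T9, order 36), S_4 x C_2 (6T11, order 48), (S_3 x S_3) : C_2 (6T13, order 72), PGL(2,5) (6T14, order 120), S_6 (6T16, order 720). By Dedekind's theorem, for a prime p not dividing disc(f) the degrees of the irreducible factors of f mod p form the cycle type of an element of G. Factoring f modulo the 21 such primes p <= 89 (skipping 2, 3, 7, which divide the discriminant), each new pattern first appears at: mod 5: f = (x^6 + 2x^5 + 3x^4 + 2x^3 + 3x + 1), pattern 6; mod 11: f = (x + 6)(x^5 + 6x^4 + 5x^3 + 7x^2 + 4x + 4), pattern 5+1; mod 13: f = (x + 1)(x + 7)(x^4 + 4x^3 + 11x^2 + 8x + 6), pattern 4+1+1; mod 23: f = (x + 5)(x + 18)(x^2 + 3x + 11)(x^2 + 9x + 4), pattern 2+2+1+1; mod 43: f = (x^3 + 6x^2 + 12x + 39)(x^3 + 6x^2 + 15x + 1), pattern 3+3; mod 61: f = (x^2 + 32x + 5)(x^2 + 50x + 55)(x^2 + 52x + 56), pattern 2+2+2. No other pattern occurs in this range, so the set of observed cycle types is {6, 5+1, 4+1+1, 2+2+1+1, 3+3, 2+2+2}. The candidates containing elements of all these cycle types are PGL(2,5) (6T14) of order 120, S_6 (6T16) of order 720; the others are excluded. The observed types are precisely the cycle types that occur in PGL(2,5) (6T14) (apart from the identity). Each of the other remaining candidates has further cycle types, and by the Chebotarev density theorem the matching factorization patterns would occur for a proportion of primes equal to their share of the group: S_6 (6T16) additionally contains elements of type 4+2, 3+2+1, 3+1+1+1, 2+1+1+1+1 (265 of its 720 elements, about 37% of primes). None of the 21 primes tested shows any such pattern (for each of these groups the chance of that is below 10^-4), which rules them out. Hence G = PGL(2,5) (6T14), of order 120.

PGL(2,5), S_5 acting on 6 points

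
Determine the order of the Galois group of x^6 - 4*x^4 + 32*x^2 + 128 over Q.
The degree of the splitting field over Q equals the order of the Galois group, so first determine the group. The polynomial f is an irreducible sextic over Q, so G = Gal(f/Q) is one of the 16 transitive subgroups 6T1, ..., 6T16 of S_6. The discriminant of f is -5497558138880000, which is not a perfect square, so G is not contained in A_6. The transitive groups of degree 6 not contained in A_6 are: C_6 (6T1, order 6), S_3 (6T2, order 6), D_6 (6T3, order 12), C_3 x S_3 (6T5, order 18), A_4 x C_2 (6T6, order 24), S_4 (6T8, order 24), S_3 x S_3 (6T9, order 36), S_4 x C_2 (6T11, order 48), (S_3 x S_3) : C_2 (6T13, order 72), PGL(2,5) (6T14, order 120), S_6 (6T16, order 720). By Dedekind's theorem, for a prime p not dividing disc(f) the degrees of the irreducible factors of f mod p form the cycle type of an element of G. Factoring f modulo the 22 such primes p <= 89 (skipping 2, 5, which divide the discriminant), each new pattern first appears at: mod 3: f = (x^3 + x^2 + 2)(x^3 + 2x^2 + 1), pattern 3+3; mod 7: f = (x^2 + 1)(x^2 + 2x + 3)(x^2 + 5x + 3), pattern 2+2+2; mod 13: f = (x + 5)(x + 8)(x^4 + 8x^2 + 11), pattern 4+1+1; mod 43: f = (x + 19)(x + 24)(x^2 + 16)(x^2 + 40), pattern 2+2+1+1. No other pattern occurs in this range, so the set of observed cycle types is {3+3, 2+2+2, 4+1+1, 2+2+1+1}. The candidates containing elements of all these cycle types are S_4 (6T8) of order 24, S_4 x C_2 (6T11) of order 48, PGL(2,5) (6T14) of order 120, S_6 (6T16) of order 720; the others are excluded. The observed types are precisely the cycle types that occur in S_4 (6T8) (apart from the identity). Each of the other remaining candidates has further cycle types, and by the Chebotarev density theorem the matching factorization patterns would occur for a proportion of primes equal to their share of the group: S_4 x C_2 (6T11) additionally contains elements of type 6, 4+2, 2+1+1+1+1 (17 of its 48 elements, about 35% of primes); PGL(2,5) (6T14) additionally contains elements of type 6, 5+1 (44 of its 120 elements, about 37% of primes); S_6 (6T16) additionally contains elements of type 6, 5+1, 4+2, 3+2+1, 3+1+1+1, 2+1+1+1+1 (529 of its 720 elements, about 73% of primes). None of the 22 primes tested shows any such pattern (for each of these groups the chance of that is below 10^-4), which rules them out. Hence G = S_4 (6T8), of order 24. The Galois group S_4 (6T8) has order 24, so the splitting field has degree 24 over Q.

24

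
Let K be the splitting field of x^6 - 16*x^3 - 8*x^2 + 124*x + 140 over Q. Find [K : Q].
720

The degree of the splitting field over Q equals the order of the Galois group, so first determine the group. The polynomial f is an irreducible sextic over Q, so G = Gal(f/Q) is one of the 16 transitive subgroups 6T1, ..., 6T16 of S_6. The discriminant of f is -314339885068288, which is not a perfect square, so G is not contained in A_6. The transitive groups of degree 6 not contained in A_6 are: C_6 (6T1, order 6), S_3 (6T2, order 6), D_6 (6T3, order 12), C_3 x S_3 (6T5, order 18), A_4 x C_2 (6T6, order 24), S_4 (6T8, order 24), S_3 x S_3 (6T9, order 36), S_4 x C_2 (6T11, order 48), (S_3 x S_3) : C_2 (6T13, order 72), PGL(2,5) (6T14, order 120), S_6 (6T16, order 720). By Dedekind's theorem, for a prime p not dividing disc(f) the degrees of the irreducible factors of f mod p form the cycle type of an element of G. Factoring f modulo the 3 such primes p <= 7 (skipping 2, which divides the discriminant), each new pattern first appears at: mod 3: f = (x^6 + 2x^3 + x^2 + x + 2), pattern 6; mod 5: f = (x)(x + 1)(x^4 + 4x^3 + x^2 + 3x + 4), pattern 4+1+1; mod 7: f = (x)(x^2 + 1)(x^3 + 6x + 5), pattern 3+2+1. No other pattern occurs in this range, so the set of observed cycle types is {6, 4+1+1, 3+2+1}. Among the candidates above, the only group containing elements of all these cycle types is S_6 (6T16); every other candidate lacks at least one of them. Hence G = S_6 (6T16), of order 720. The Galois group S_6 (6T16) has order 720, so the splitting field has degree 720 over Q.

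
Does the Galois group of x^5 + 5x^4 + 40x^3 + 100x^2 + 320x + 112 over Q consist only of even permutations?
The polynomial is irreducible of degree 5 over Q. Its discriminant is 5374771200000, which is not a perfect square. A Galois group lies in the alternating group exactly when the discriminant is a square in Q, so the Galois group (F_20) is not contained in A_5.

No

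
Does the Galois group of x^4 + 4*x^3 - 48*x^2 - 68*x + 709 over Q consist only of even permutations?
The polynomial is irreducible of degree 4 over Q. Its discriminant is -6543790848, which is not a perfect square. A Galois group lies in the alternating group exactly when the discriminant is a square in Q, so the Galois group (D_4) is not contained in A_4.

No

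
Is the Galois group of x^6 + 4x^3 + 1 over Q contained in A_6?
No

The polynomial is irreducible of degree 6 over Q. Its discriminant is 1259712, which is not a perfect square. A Galois group lies in the alternating group exactly when the discriminant is a square in Q, so the Galois group (D_6) is not contained in A_6.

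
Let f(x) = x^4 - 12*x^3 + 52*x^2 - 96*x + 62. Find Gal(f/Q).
The polynomial is an irreducible quartic over Q and its discriminant is -1024, which is not a perfect square, so the Galois group is not contained in A_4. The resolvent cubic y^3 - 52*y^2 + 904*y - 5248 has exactly one rational root, so the Galois group is C_4 or D_4. The quartic remains irreducible over Q(sqrt(disc)), so the group is D_4.

D_4, the dihedral group of order 8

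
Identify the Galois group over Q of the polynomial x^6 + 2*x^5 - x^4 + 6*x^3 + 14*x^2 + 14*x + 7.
A_4 (also written A4)

The polynomial f is an irreducible sextic over Q, so G = Gal(f/Q) is one of the 16 transitive subgroups 6T1, ..., 6T16 of S_6. The discriminant of f is 13191900736 = 114856^2, a perfect square, so G is contained in A_6. The transitive groups of degree 6 contained in A_6 are: A_4 (6T4, order 12), S_4 (6T7, order 24), (C_3 x C_3) : C_4 (6T10, order 36), PSL(2,5) (6T12, order 60), A_6 (6T15, order 360). By Dedekind's theorem, for a prime p not dividing disc(f) the degrees of the irreducible factors of f mod p form the cycle type of an element of G. Factoring f modulo the 33 such primes p <= 149 (skipping 2, 7, which divide the discriminant), each new pattern first appears at: mod 3: f = (x^3 + 2x + 1)(x^3 + 2x^2 + 1), pattern 3+3; mod 13: f = (x + 3)(x + 7)(x^2 + 6x + 7)(x^2 + 12x + 5), pattern 2+2+1+1. No other pattern occurs in this range, so the set of observed cycle types is {3+3, 2+2+1+1}. The candidates containing elements of all these cycle types are A_4 (6T4) of order 12, S_4 (6T7) of order 24, (C_3 x C_3) : C_4 (6T10) of order 36, PSL(2,5) (6T12) of order 60, A_6 (6T15) of order 360; the others are excluded. The observed types are precisely the cycle types that occur in A_4 (6T4) (apart from the identity). Each of the other remaining candidates has further cycle types, and by the Chebotarev density theorem the matching factorization patterns would occur for a proportion of primes equal to their share of the group: S_4 (6T7) additionally contains elements of type 4+2 (6 of its 24 elements, about 25% of primes); (C_3 x C_3) : C_4 (6T10) additionally contains elements of type 4+2, 3+1+1+1 (22 of its 36 elements, about 61% of primes); PSL(2,5) (6T12) additionally contains elements of type 5+1 (24 of its 60 elements, about 40% of primes); A_6 (6T15) additionally contains elements of type 5+1, 4+2, 3+1+1+1 (274 of its 360 elements, about 76% of primes). None of the 33 primes tested shows any such pattern (for each of these groups the chance of that is below 10^-4), which rules them out. Hence G = A_4 (6T4), of order 12.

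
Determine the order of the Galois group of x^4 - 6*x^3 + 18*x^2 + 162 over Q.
The degree of the splitting field over Q equals the order of the Galois group, so first determine the group. The polynomial is an irreducible quartic over Q and its discriminant is 1666598976 = 40824^2, a perfect square, so the Galois group is contained in A_4. The resolvent cubic y^3 - 18*y^2 - 648*y + 5832 is irreducible over Q. An irreducible resolvent with square discriminant gives A_4. The Galois group A_4 (4T4) has order 12, so the splitting field has degree 12 over Q.

12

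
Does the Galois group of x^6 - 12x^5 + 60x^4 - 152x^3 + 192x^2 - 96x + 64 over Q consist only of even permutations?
No

The polynomial is irreducible of degree 6 over Q. Its discriminant is -21134460321792, which is not a perfect square. A Galois group lies in the alternating group exactly when the discriminant is a square in Q, so the Galois group (C_6) is not contained in A_6.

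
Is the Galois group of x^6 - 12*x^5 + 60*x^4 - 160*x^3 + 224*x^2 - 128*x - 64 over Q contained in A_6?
The polynomial is irreducible of degree 6 over Q. Its discriminant is 36352603193344 = 6029312^2, a perfect square. A Galois group lies in the alternating group exactly when the discriminant is a square in Q, so the Galois group (S_4) is contained in A_6.

Yes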